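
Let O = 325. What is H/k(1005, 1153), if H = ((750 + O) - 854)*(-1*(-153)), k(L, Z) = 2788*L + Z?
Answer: 33813/2803093 ≈ 0.012063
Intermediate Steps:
k(L, Z) = Z + 2788*L
H = 33813 (H = ((750 + 325) - 854)*(-1*(-153)) = (1075 - 854)*153 = 221*153 = 33813)
H/k(1005, 1153) = 33813/(1153 + 2788*1005) = 33813/(1153 + 2801940) = 33813/2803093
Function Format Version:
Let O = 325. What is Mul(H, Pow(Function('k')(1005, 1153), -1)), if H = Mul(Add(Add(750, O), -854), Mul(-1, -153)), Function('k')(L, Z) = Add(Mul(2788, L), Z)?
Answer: Rational(33813, 2803093) ≈ 0.012063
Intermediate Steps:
Function('k')(L, Z) = Add(Z, Mul(2788, L))
H = 33813 (H = Mul(Add(Add(750, 325), -854), Mul(-1, -153)) = Mul(Add(1075, -854), 153) = Mul(221, 153) = 33813)
Mul(H, Pow(Function('k')(1005, 1153), -1)) = Mul(33813, Pow(Add(1153, Mul(2788, 1005)), -1)) = Mul(33813, Pow(Add(1153, 2801940), -1)) = Mul(33813, Pow(2803093, -1)) = Mul(33813, Rational(1, 2803093)) = Rational(33813, 2803093)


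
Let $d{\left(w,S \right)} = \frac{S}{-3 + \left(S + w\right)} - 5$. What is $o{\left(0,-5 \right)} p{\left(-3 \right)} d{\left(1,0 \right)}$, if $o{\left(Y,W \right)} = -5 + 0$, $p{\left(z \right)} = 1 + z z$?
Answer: $250$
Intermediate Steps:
$p{\left(z \right)} = 1 + z^{2}$
$o{\left(Y,W \right)} = -5$
$d{\left(w,S \right)} = -5 + \frac{S}{-3 + S + w}$ ($d{\left(w,S \right)} = \frac{S}{-3 + S + w} - 5 = -5 + \frac{S}{-3 + S + w}$)
$o{\left(0,-5 \right)} p{\left(-3 \right)} d{\left(1,0 \right)} = - 5 \left(1 + \left(-3\right)^{2}\right) \frac{15 - 5 - 0}{-3 + 0 + 1} = - 5 \left(1 + 9\right) \frac{15 - 5 + 0}{-2} = \left(-5\right) 10 \left(\left(- \frac{1}{2}\right) 10\right) = \left(-50\right) \left(-5\right) = 250$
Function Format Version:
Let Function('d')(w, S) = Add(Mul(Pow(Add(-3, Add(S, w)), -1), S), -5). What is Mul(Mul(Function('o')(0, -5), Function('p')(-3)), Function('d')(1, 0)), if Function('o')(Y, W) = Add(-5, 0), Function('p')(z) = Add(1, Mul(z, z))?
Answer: 250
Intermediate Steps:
Function('p')(z) = Add(1, Pow(z, 2))
Function('o')(Y, W) = -5
Function('d')(w, S) = Add(-5, Mul(S, Pow(Add(-3, S, w), -1))) (Function('d')(w, S) = Add(Mul(Pow(Add(-3, S, w), -1), S), -5) = Add(Mul(S, Pow(Add(-3, S, w), -1)), -5) = Add(-5, Mul(S, Pow(Add(-3, S, w), -1))))
Mul(Mul(Function('o')(0, -5), Function('p')(-3)), Function('d')(1, 0)) = Mul(Mul(-5, Add(1, Pow(-3, 2))), Mul(Pow(Add(-3, 0, 1), -1), Add(15, Mul(-5, 1), Mul(-4, 0)))) = Mul(Mul(-5, Add(1, 9)), Mul(Pow(-2, -1), Add(15, -5, 0))) = Mul(Mul(-5, 10), Mul(Rational(-1, 2), 10)) = Mul(-50, -5) = 250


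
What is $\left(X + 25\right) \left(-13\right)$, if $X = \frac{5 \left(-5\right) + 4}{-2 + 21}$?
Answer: $- \frac{5902}{19} \approx -310.63$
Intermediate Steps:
$X = - \frac{21}{19}$ ($X = \frac{-25 + 4}{19} = \left(-21\right) \frac{1}{19} = - \frac{21}{19} \approx -1.1053$)
$\left(X + 25\right) \left(-13\right) = \left(- \frac{21}{19} + 25\right) \left(-13\right) = \frac{454}{19} \left(-13\right) = - \frac{5902}{19}$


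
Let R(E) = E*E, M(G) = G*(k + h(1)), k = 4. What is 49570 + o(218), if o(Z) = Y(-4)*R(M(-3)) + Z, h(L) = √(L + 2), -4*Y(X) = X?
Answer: 49959 + 72*√3 ≈ 50084.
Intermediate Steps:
Y(X) = -X/4
h(L) = √(2 + L)
M(G) = G*(4 + √3) (M(G) = G*(4 + √(2 + 1)) = G*(4 + √3))
R(E) = E²
o(Z) = Z + (-12 - 3*√3)² (o(Z) = (-¼*(-4))*(-3*(4 + √3))² + Z = 1*(-12 - 3*√3)² + Z = (-12 - 3*√3)² + Z = Z + (-12 - 3*√3)²)
49570 + o(218) = 49570 + (171 + 218 + 72*√3) = 49570 + (389 + 72*√3) = 49959 + 72*√3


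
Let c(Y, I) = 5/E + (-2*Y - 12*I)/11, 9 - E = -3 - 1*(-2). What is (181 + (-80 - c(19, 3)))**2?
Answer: 5564881/484 ≈ 11498.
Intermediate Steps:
E = 10 (E = 9 - (-3 - 1*(-2)) = 9 - (-3 + 2) = 9 - 1*(-1) = 9 + 1 = 10)
c(Y, I) = 1/2 - 12*I/11 - 2*Y/11 (c(Y, I) = 5/10 + (-2*Y - 12*I)/11 = 5*(1/10) + (-12*I - 2*Y)*(1/11) = 1/2 + (-12*I/11 - 2*Y/11) = 1/2 - 12*I/11 - 2*Y/11)
(181 + (-80 - c(19, 3)))**2 = (181 + (-80 - (1/2 - 12/11*3 - 2/11*19)))**2 = (181 + (-80 - (1/2 - 36/11 - 38/11)))**2 = (181 + (-80 - 1*(-137/22)))**2 = (181 + (-80 + 137/22))**2 = (181 - 1623/22)**2 = (2359/22)**2 = 5564881/484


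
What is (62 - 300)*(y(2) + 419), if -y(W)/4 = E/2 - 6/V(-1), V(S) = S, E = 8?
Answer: -90202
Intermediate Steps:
y(W) = -40 (y(W) = -4*(8/2 - 6/(-1)) = -4*(8*(1/2) - 6*(-1)) = -4*(4 + 6) = -4*10 = -40)
(62 - 300)*(y(2) + 419) = (62 - 300)*(-40 + 419) = -238*379 = -90202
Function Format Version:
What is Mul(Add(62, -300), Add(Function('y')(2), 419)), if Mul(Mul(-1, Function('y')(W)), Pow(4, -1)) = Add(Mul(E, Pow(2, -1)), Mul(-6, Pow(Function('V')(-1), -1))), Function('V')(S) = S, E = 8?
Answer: -90202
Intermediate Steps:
Function('y')(W) = -40 (Function('y')(W) = Mul(-4, Add(Mul(8, Pow(2, -1)), Mul(-6, Pow(-1, -1)))) = Mul(-4, Add(Mul(8, Rational(1, 2)), Mul(-6, -1))) = Mul(-4, Add(4, 6)) = Mul(-4, 10) = -40)
Mul(Add(62, -300), Add(Function('y')(2), 419)) = Mul(Add(62, -300), Add(-40, 419)) = Mul(-238, 379) = -90202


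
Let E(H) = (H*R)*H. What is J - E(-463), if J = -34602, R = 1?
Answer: -248971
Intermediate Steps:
E(H) = H² (E(H) = (H*1)*H = H*H = H²)
J - E(-463) = -34602 - 1*(-463)² = -34602 - 1*214369 = -34602 - 214369 = -248971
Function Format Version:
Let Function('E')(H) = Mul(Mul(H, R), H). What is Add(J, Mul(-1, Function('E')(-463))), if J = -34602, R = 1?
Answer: -248971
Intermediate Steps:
Function('E')(H) = Pow(H, 2) (Function('E')(H) = Mul(Mul(H, 1), H) = Mul(H, H) = Pow(H, 2))
Add(J, Mul(-1, Function('E')(-463))) = Add(-34602, Mul(-1, Pow(-463, 2))) = Add(-34602, Mul(-1, 214369)) = Add(-34602, -214369) = -248971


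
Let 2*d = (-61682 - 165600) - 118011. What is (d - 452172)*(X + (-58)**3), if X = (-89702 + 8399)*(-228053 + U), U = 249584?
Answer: 2187776991258185/2 ≈ 1.0939e+15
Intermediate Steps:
X = -1750534893 (X = (-89702 + 8399)*(-228053 + 249584) = -81303*21531 = -1750534893)
d = -345293/2 (d = ((-61682 - 165600) - 118011)/2 = (-227282 - 118011)/2 = (1/2)*(-345293) = -345293/2 ≈ -1.7265e+5)
(d - 452172)*(X + (-58)**3) = (-345293/2 - 452172)*(-1750534893 + (-58)**3) = -1249637*(-1750534893 - 195112)/2 = -1249637/2*(-1750730005) = 2187776991258185/2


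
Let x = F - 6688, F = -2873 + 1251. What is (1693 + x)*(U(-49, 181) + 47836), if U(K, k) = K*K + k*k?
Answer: -549197766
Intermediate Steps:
U(K, k) = K**2 + k**2
F = -1622
x = -8310 (x = -1622 - 6688 = -8310)
(1693 + x)*(U(-49, 181) + 47836) = (1693 - 8310)*(((-49)**2 + 181**2) + 47836) = -6617*((2401 + 32761) + 47836) = -6617*(35162 + 47836) = -6617*82998 = -549197766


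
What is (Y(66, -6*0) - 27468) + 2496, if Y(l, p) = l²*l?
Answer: 262524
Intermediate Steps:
Y(l, p) = l³
(Y(66, -6*0) - 27468) + 2496 = (66³ - 27468) + 2496 = (287496 - 27468) + 2496 = 260028 + 2496 = 262524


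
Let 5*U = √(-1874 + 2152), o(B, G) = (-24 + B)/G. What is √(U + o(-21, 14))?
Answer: √(-15750 + 980*√278)/70 ≈ 0.34696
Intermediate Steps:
o(B, G) = (-24 + B)/G
U = √278/5 (U = √(-1874 + 2152)/5 = √278/5 ≈ 3.3347)
√(U + o(-21, 14)) = √(√278/5 + (-24 - 21)/14) = √(√278/5 + (1/14)*(-45)) = √(√278/5 - 45/14) = √(-45/14 + √278/5)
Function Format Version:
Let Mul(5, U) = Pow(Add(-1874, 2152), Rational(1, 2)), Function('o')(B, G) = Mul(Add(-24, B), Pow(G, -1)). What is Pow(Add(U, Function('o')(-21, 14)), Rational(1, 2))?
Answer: Mul(Rational(1, 70), Pow(Add(-15750, Mul(980, Pow(278, Rational(1, 2)))), Rational(1, 2))) ≈ 0.34696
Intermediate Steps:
Function('o')(B, G) = Mul(Pow(G, -1), Add(-24, B))
U = Mul(Rational(1, 5), Pow(278, Rational(1, 2))) (U = Mul(Rational(1, 5), Pow(Add(-1874, 2152), Rational(1, 2))) = Mul(Rational(1, 5), Pow(278, Rational(1, 2))) ≈ 3.3347)
Pow(Add(U, Function('o')(-21, 14)), Rational(1, 2)) = Pow(Add(Mul(Rational(1, 5), Pow(278, Rational(1, 2))), Mul(Pow(14, -1), Add(-24, -21))), Rational(1, 2)) = Pow(Add(Mul(Rational(1, 5), Pow(278, Rational(1, 2))), Mul(Rational(1, 14), -45)), Rational(1, 2)) = Pow(Add(Mul(Rational(1, 5), Pow(278, Rational(1, 2))), Rational(-45, 14)), Rational(1, 2)) = Pow(Add(Rational(-45, 14), Mul(Rational(1, 5), Pow(278, Rational(1, 2)))), Rational(1, 2))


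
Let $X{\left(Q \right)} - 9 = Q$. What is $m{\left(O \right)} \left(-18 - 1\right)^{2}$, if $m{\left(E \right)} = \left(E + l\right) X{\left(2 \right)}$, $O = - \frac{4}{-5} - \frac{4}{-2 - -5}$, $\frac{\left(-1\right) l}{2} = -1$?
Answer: $\frac{87362}{15} \approx 5824.1$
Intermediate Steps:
$l = 2$ ($l = \left(-2\right) \left(-1\right) = 2$)
$X{\left(Q \right)} = 9 + Q$
$O = - \frac{8}{15}$ ($O = \left(-4\right) \left(- \frac{1}{5}\right) - \frac{4}{-2 + 5} = \frac{4}{5} - \frac{4}{3} = - \frac{8}{15} \approx -0.53333$)
$m{\left(E \right)} = 22 + 11 E$ ($m{\left(E \right)} = \left(E + 2\right) \left(9 + 2\right) = \left(2 + E\right) 11 = 22 + 11 E$)
$m{\left(O \right)} \left(-18 - 1\right)^{2} = \left(22 + 11 \left(- \frac{8}{15}\right)\right) \left(-18 - 1\right)^{2} = \left(22 - \frac{88}{15}\right) \left(-19\right)^{2} = \frac{242}{15} \cdot 361 = \frac{87362}{15}$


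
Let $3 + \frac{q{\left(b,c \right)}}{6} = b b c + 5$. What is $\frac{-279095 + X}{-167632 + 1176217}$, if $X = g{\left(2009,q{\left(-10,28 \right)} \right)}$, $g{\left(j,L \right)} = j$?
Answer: $- \frac{92362}{336195} \approx -0.27473$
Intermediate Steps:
$q{\left(b,c \right)} = 12 + 6 c b^{2}$ ($q{\left(b,c \right)} = -18 + 6 \left(b b c + 5\right) = -18 + 6 \left(b^{2} c + 5\right) = -18 + 6 \left(c b^{2} + 5\right) = -18 + 6 \left(5 + c b^{2}\right) = -18 + \left(30 + 6 c b^{2}\right) = 12 + 6 c b^{2}$)
$X = 2009$
$\frac{-279095 + X}{-167632 + 1176217} = \frac{-279095 + 2009}{-167632 + 1176217} = - \frac{277086}{1008585} = \left(-277086\right) \frac{1}{1008585} = - \frac{92362}{336195}$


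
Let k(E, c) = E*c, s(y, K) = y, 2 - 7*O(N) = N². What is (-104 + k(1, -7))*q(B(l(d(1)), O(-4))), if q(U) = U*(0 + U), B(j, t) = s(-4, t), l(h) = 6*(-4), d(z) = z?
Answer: -1776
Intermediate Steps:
O(N) = 2/7 - N²/7
l(h) = -24
B(j, t) = -4
q(U) = U² (q(U) = U*U = U²)
(-104 + k(1, -7))*q(B(l(d(1)), O(-4))) = (-104 + 1*(-7))*(-4)² = (-104 - 7)*16 = -111*16 = -1776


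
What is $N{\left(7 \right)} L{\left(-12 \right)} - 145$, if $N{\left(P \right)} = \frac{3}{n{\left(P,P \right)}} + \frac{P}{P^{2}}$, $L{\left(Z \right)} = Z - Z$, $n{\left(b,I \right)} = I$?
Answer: $-145$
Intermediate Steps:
$L{\left(Z \right)} = 0$
$N{\left(P \right)} = \frac{4}{P}$ ($N{\left(P \right)} = \frac{3}{P} + \frac{P}{P^{2}} = \frac{3}{P} + \frac{1}{P} = \frac{4}{P}$)
$N{\left(7 \right)} L{\left(-12 \right)} - 145 = \frac{4}{7} \cdot 0 - 145 = 0 - 145 = -145$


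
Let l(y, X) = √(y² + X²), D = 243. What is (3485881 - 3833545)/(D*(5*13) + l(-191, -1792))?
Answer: -137283822/6155857 + 43458*√3247745/30779285 ≈ -19.757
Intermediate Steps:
l(y, X) = √(X² + y²)
(3485881 - 3833545)/(D*(5*13) + l(-191, -1792)) = (3485881 - 3833545)/(243*(5*13) + √((-1792)² + (-191)²)) = -347664/(243*65 + √(3211264 + 36481)) = -347664/(15795 + √3247745)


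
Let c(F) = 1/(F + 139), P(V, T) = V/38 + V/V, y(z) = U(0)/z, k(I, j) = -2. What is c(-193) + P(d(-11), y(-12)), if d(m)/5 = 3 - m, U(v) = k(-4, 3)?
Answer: 2897/1026 ≈ 2.8236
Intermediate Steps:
U(v) = -2
d(m) = 15 - 5*m (d(m) = 5*(3 - m) = 15 - 5*m)
y(z) = -2/z
P(V, T) = 1 + V/38 (P(V, T) = V*(1/38) + 1 = V/38 + 1 = 1 + V/38)
c(F) = 1/(139 + F)
c(-193) + P(d(-11), y(-12)) = 1/(139 - 193) + (1 + (15 - 5*(-11))/38) = 1/(-54) + (1 + (15 + 55)/38) = -1/54 + (1 + (1/38)*70) = -1/54 + (1 + 35/19) = -1/54 + 54/19 = 2897/1026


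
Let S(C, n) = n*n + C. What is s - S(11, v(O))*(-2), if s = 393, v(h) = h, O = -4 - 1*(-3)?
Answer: 417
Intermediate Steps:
O = -1 (O = -4 + 3 = -1)
S(C, n) = C + n² (S(C, n) = n² + C = C + n²)
s - S(11, v(O))*(-2) = 393 - (11 + (-1)²)*(-2) = 393 - (11 + 1)*(-2) = 393 - 12*(-2) = 393 - 1*(-24) = 393 + 24 = 417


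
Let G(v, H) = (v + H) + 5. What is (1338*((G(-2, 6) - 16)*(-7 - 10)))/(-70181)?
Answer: -159222/70181 ≈ -2.2687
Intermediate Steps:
G(v, H) = 5 + H + v (G(v, H) = (H + v) + 5 = 5 + H + v)
(1338*((G(-2, 6) - 16)*(-7 - 10)))/(-70181) = (1338*(((5 + 6 - 2) - 16)*(-7 - 10)))/(-70181) = (1338*((9 - 16)*(-17)))*(-1/70181) = (1338*(-7*(-17)))*(-1/70181) = (1338*119)*(-1/70181) = 159222*(-1/70181) = -159222/70181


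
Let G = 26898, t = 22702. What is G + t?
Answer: 49600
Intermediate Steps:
G + t = 26898 + 22702 = 49600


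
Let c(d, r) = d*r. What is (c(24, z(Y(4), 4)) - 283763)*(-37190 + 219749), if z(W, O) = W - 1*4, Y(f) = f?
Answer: -51803489517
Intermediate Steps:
z(W, O) = -4 + W (z(W, O) = W - 4 = -4 + W)
(c(24, z(Y(4), 4)) - 283763)*(-37190 + 219749) = (24*(-4 + 4) - 283763)*(-37190 + 219749) = (24*0 - 283763)*182559 = (0 - 283763)*182559 = -283763*182559 = -51803489517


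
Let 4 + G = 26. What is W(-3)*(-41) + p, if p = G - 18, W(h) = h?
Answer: 127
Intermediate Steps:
G = 22 (G = -4 + 26 = 22)
p = 4 (p = 22 - 18 = 4)
W(-3)*(-41) + p = -3*(-41) + 4 = 123 + 4 = 127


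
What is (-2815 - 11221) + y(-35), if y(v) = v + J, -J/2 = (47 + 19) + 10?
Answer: -14223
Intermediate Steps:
J = -152 (J = -2*((47 + 19) + 10) = -2*(66 + 10) = -2*76 = -152)
y(v) = -152 + v (y(v) = v - 152 = -152 + v)
(-2815 - 11221) + y(-35) = (-2815 - 11221) + (-152 - 35) = -14036 - 187 = -14223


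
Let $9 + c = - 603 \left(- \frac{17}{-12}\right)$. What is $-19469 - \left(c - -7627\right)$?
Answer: $- \frac{104931}{4} \approx -26233.0$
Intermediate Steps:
$c = - \frac{3453}{4}$ ($c = -9 - 603 \left(- \frac{17}{-12}\right) = -9 - 603 \left(\left(-17\right) \left(- \frac{1}{12}\right)\right) = -9 - \frac{3417}{4} = - \frac{3453}{4} \approx -863.25$)
$-19469 - \left(c - -7627\right) = -19469 - \left(- \frac{3453}{4} - -7627\right) = -19469 - \left(- \frac{3453}{4} + 7627\right) = -19469 - \frac{27055}{4} = - \frac{104931}{4}$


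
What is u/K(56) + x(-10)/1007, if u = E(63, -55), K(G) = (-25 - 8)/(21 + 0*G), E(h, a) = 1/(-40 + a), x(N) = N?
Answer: -179/55385 ≈ -0.0032319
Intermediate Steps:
K(G) = -11/7 (K(G) = -33/(21 + 0) = -33/21 = -33*1/21 = -11/7)
u = -1/95 (u = 1/(-40 - 55) = 1/(-95) = -1/95 ≈ -0.010526)
u/K(56) + x(-10)/1007 = -1/(95*(-11/7)) - 10/1007 = -1/95*(-7/11) - 10*1/1007 = 7/1045 - 10/1007 = -179/55385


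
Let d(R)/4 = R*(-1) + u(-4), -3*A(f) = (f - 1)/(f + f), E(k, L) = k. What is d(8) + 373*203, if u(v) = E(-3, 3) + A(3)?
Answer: 681071/9 ≈ 75675.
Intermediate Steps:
A(f) = -(-1 + f)/(6*f) (A(f) = -(f - 1)/(3*(f + f)) = -(-1 + f)/(3*(2*f)) = -(-1 + f)*1/(2*f)/3 = -(-1 + f)/(6*f))
u(v) = -28/9 (u(v) = -3 + (⅙)*(1 - 1*3)/3 = -3 + (⅙)*(⅓)*(1 - 3) = -3 + (⅙)*(⅓)*(-2) = -3 - ⅑ = -28/9)
d(R) = -112/9 - 4*R (d(R) = 4*(R*(-1) - 28/9) = 4*(-R - 28/9) = 4*(-28/9 - R) = -112/9 - 4*R)
d(8) + 373*203 = (-112/9 - 4*8) + 373*203 = (-112/9 - 32) + 75719 = -400/9 + 75719 = 681071/9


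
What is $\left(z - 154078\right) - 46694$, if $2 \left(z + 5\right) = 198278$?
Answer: $-101638$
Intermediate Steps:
$z = 99134$ ($z = -5 + \frac{1}{2} \cdot 198278 = -5 + 99139 = 99134$)
$\left(z - 154078\right) - 46694 = \left(99134 - 154078\right) - 46694 = -54944 - 46694 = -101638$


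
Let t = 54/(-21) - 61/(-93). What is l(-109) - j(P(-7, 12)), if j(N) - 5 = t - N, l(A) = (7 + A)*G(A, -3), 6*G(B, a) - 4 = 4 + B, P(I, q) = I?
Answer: 1111202/651 ≈ 1706.9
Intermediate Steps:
G(B, a) = 4/3 + B/6 (G(B, a) = ⅔ + (4 + B)/6 = ⅔ + (⅔ + B/6) = 4/3 + B/6)
l(A) = (7 + A)*(4/3 + A/6)
t = -1247/651 (t = 54*(-1/21) - 61*(-1/93) = -18/7 + 61/93 = -1247/651 ≈ -1.9155)
j(N) = 2008/651 - N (j(N) = 5 + (-1247/651 - N) = 2008/651 - N)
l(-109) - j(P(-7, 12)) = (7 - 109)*(8 - 109)/6 - (2008/651 - 1*(-7)) = (⅙)*(-102)*(-101) - (2008/651 + 7) = 1717 - 1*6565/651 = 1717 - 6565/651 = 1111202/651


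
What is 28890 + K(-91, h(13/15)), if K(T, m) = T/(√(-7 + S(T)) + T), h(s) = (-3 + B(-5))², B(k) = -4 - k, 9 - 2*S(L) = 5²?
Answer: 239679721/8296 + 91*I*√15/8296 ≈ 28891.0 + 0.042483*I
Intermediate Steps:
S(L) = -8 (S(L) = 9/2 - ½*5² = 9/2 - ½*25 = 9/2 - 25/2 = -8)
h(s) = 4 (h(s) = (-3 + (-4 - 1*(-5)))² = (-3 + (-4 + 5))² = (-3 + 1)² = (-2)² = 4)
K(T, m) = T/(T + I*√15) (K(T, m) = T/(√(-7 - 8) + T) = T/(√(-15) + T) = T/(I*√15 + T) = T/(T + I*√15))
28890 + K(-91, h(13/15)) = 28890 - 91/(-91 + I*√15)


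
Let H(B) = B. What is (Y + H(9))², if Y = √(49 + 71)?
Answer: 201 + 36*√30 ≈ 398.18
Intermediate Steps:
Y = 2*√30 (Y = √120 = 2*√30 ≈ 10.954)
(Y + H(9))² = (2*√30 + 9)² = (9 + 2*√30)²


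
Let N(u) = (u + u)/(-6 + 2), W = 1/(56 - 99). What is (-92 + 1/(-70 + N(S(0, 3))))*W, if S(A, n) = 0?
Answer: 6441/3010 ≈ 2.1399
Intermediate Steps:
W = -1/43 (W = 1/(-43) = -1/43 ≈ -0.023256)
N(u) = -u/2 (N(u) = (2*u)/(-4) = (2*u)*(-¼) = -u/2)
(-92 + 1/(-70 + N(S(0, 3))))*W = (-92 + 1/(-70 - ½*0))*(-1/43) = (-92 + 1/(-70 + 0))*(-1/43) = (-92 + 1/(-70))*(-1/43) = (-92 - 1/70)*(-1/43) = -6441/70*(-1/43) = 6441/3010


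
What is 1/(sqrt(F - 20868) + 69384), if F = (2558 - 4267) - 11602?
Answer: 23128/1604724545 - I*sqrt(34179)/4814173635 ≈ 1.4412e-5 - 3.8402e-8*I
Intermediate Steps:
F = -13311 (F = -1709 - 11602 = -13311)
1/(sqrt(F - 20868) + 69384) = 1/(sqrt(-13311 - 20868) + 69384) = 1/(sqrt(-34179) + 69384) = 1/(I*sqrt(34179) + 69384) = 1/(69384 + I*sqrt(34179))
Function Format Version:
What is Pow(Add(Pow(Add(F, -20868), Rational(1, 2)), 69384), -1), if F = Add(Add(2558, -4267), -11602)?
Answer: Add(Rational(23128, 1604724545), Mul(Rational(-1, 4814173635), I, Pow(34179, Rational(1, 2)))) ≈ Add(1.4412e-5, Mul(-3.8402e-8, I))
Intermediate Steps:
F = -13311 (F = Add(-1709, -11602) = -13311)
Pow(Add(Pow(Add(F, -20868), Rational(1, 2)), 69384), -1) = Pow(Add(Pow(Add(-13311, -20868), Rational(1, 2)), 69384), -1) = Pow(Add(Pow(-34179, Rational(1, 2)), 69384), -1) = Pow(Add(Mul(I, Pow(34179, Rational(1, 2))), 69384), -1) = Pow(Add(69384, Mul(I, Pow(34179, Rational(1, 2)))), -1)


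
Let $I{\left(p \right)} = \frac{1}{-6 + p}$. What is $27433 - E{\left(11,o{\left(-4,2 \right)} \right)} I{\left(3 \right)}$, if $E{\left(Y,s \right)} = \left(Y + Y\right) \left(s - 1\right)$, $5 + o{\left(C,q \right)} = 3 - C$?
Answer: $\frac{82321}{3} \approx 27440.0$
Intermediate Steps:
$o{\left(C,q \right)} = -2 - C$ ($o{\left(C,q \right)} = -5 - \left(-3 + C\right) = -2 - C$)
$E{\left(Y,s \right)} = 2 Y \left(-1 + s\right)$
$27433 - E{\left(11,o{\left(-4,2 \right)} \right)} I{\left(3 \right)} = 27433 - \frac{2 \cdot 11 \left(-1 - -2\right)}{-6 + 3} = 27433 - \frac{2 \cdot 11 \left(-1 + \left(-2 + 4\right)\right)}{-3} = 27433 - 2 \cdot 11 \left(-1 + 2\right) \left(- \frac{1}{3}\right) = 27433 - 2 \cdot 11 \cdot 1 \left(- \frac{1}{3}\right) = 27433 - 22 \left(- \frac{1}{3}\right) = 27433 - - \frac{22}{3} = 27433 + \frac{22}{3} = \frac{82321}{3}$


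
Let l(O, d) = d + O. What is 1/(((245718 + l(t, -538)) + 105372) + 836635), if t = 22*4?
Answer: 1/1187275 ≈ 8.4226e-7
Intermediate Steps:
t = 88
l(O, d) = O + d
1/(((245718 + l(t, -538)) + 105372) + 836635) = 1/(((245718 + (88 - 538)) + 105372) + 836635) = 1/(((245718 - 450) + 105372) + 836635) = 1/((245268 + 105372) + 836635) = 1/(350640 + 836635) = 1/1187275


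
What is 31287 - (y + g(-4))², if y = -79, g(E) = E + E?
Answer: 23718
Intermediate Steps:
g(E) = 2*E
31287 - (y + g(-4))² = 31287 - (-79 + 2*(-4))² = 31287 - (-79 - 8)² = 31287 - 1*(-87)² = 31287 - 1*7569 = 31287 - 7569 = 23718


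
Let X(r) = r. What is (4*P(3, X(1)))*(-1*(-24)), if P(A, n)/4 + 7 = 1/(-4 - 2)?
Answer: -2752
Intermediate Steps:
P(A, n) = -86/3 (P(A, n) = -28 + 4/(-4 - 2) = -28 + 4/(-6) = -28 + 4*(-⅙) = -28 - ⅔ = -86/3)
(4*P(3, X(1)))*(-1*(-24)) = (4*(-86/3))*(-1*(-24)) = -344/3*24 = -2752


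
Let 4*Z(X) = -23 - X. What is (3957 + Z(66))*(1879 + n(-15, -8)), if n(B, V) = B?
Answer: 7334374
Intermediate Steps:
Z(X) = -23/4 - X/4 (Z(X) = (-23 - X)/4 = -23/4 - X/4)
(3957 + Z(66))*(1879 + n(-15, -8)) = (3957 + (-23/4 - 1/4*66))*(1879 - 15) = (3957 + (-23/4 - 33/2))*1864 = (3957 - 89/4)*1864 = (15739/4)*1864 = 7334374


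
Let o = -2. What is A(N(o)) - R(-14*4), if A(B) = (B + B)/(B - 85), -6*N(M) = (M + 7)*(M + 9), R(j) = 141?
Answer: -15355/109 ≈ -140.87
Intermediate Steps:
N(M) = -(7 + M)*(9 + M)/6 (N(M) = -(M + 7)*(M + 9)/6 = -(7 + M)*(9 + M)/6)
A(B) = 2*B/(-85 + B) (A(B) = (2*B)/(-85 + B) = 2*B/(-85 + B))
A(N(o)) - R(-14*4) = 2*(-21/2 - 8/3*(-2) - ⅙*(-2)²)/(-85 + (-21/2 - 8/3*(-2) - ⅙*(-2)²)) - 1*141 = 2*(-21/2 + 16/3 - ⅙*4)/(-85 + (-21/2 + 16/3 - ⅙*4)) - 141 = 2*(-21/2 + 16/3 - ⅔)/(-85 + (-21/2 + 16/3 - ⅔)) - 141 = 2*(-35/6)/(-85 - 35/6) - 141 = 2*(-35/6)/(-545/6) - 141 = 2*(-35/6)*(-6/545) - 141 = 14/109 - 141 = -15355/109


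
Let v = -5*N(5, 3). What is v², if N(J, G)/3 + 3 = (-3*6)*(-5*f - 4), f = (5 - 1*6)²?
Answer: 5688225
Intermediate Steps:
f = 1 (f = (5 - 6)² = (-1)² = 1)
N(J, G) = 477 (N(J, G) = -9 + 3*((-3*6)*(-5*1 - 4)) = -9 + 3*(-18*(-5 - 4)) = -9 + 3*(-18*(-9)) = -9 + 3*162 = -9 + 486 = 477)
v = -2385 (v = -5*477 = -2385)
v² = (-2385)² = 5688225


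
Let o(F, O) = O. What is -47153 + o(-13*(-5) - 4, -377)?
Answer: -47530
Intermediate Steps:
-47153 + o(-13*(-5) - 4, -377) = -47153 - 377 = -47530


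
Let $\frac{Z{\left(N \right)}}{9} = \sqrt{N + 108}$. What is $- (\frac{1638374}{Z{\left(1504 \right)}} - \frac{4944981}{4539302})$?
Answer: $\frac{4944981}{4539302} - \frac{819187 \sqrt{403}}{3627} \approx -4533.0$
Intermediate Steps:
$Z{\left(N \right)} = 9 \sqrt{108 + N}$ ($Z{\left(N \right)} = 9 \sqrt{N + 108} = 9 \sqrt{108 + N}$)
$- (\frac{1638374}{Z{\left(1504 \right)}} - \frac{4944981}{4539302}) = - (\frac{1638374}{9 \sqrt{108 + 1504}} - \frac{4944981}{4539302}) = - (\frac{1638374}{9 \sqrt{1612}} - \frac{4944981}{4539302}) = - (\frac{1638374}{9 \cdot 2 \sqrt{403}} - \frac{4944981}{4539302}) = - (\frac{1638374}{18 \sqrt{403}} - \frac{4944981}{4539302}) = - (1638374 \frac{\sqrt{403}}{7254} - \frac{4944981}{4539302}) = - (\frac{819187 \sqrt{403}}{3627} - \frac{4944981}{4539302}) = - (- \frac{4944981}{4539302} + \frac{819187 \sqrt{403}}{3627}) = \frac{4944981}{4539302} - \frac{819187 \sqrt{403}}{3627}$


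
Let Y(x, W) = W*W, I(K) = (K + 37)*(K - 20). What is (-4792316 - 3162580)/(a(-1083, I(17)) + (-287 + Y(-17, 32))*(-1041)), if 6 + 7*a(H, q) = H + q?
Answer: 9280712/895295 ≈ 10.366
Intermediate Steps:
I(K) = (-20 + K)*(37 + K) (I(K) = (37 + K)*(-20 + K) = (-20 + K)*(37 + K))
a(H, q) = -6/7 + H/7 + q/7 (a(H, q) = -6/7 + (H + q)/7 = -6/7 + (H/7 + q/7) = -6/7 + H/7 + q/7)
Y(x, W) = W²
(-4792316 - 3162580)/(a(-1083, I(17)) + (-287 + Y(-17, 32))*(-1041)) = (-4792316 - 3162580)/((-6/7 + (⅐)*(-1083) + (-740 + 17² + 17*17)/7) + (-287 + 32²)*(-1041)) = -7954896/((-6/7 - 1083/7 + (-740 + 289 + 289)/7) + (-287 + 1024)*(-1041)) = -7954896/((-6/7 - 1083/7 + (⅐)*(-162)) + 737*(-1041)) = -7954896/((-6/7 - 1083/7 - 162/7) - 767217) = -7954896/(-1251/7 - 767217) = -7954896/(-5371770/7) = -7954896*(-7/5371770) = 9280712/895295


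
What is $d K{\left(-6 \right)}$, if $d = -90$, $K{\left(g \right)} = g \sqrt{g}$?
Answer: $540 i \sqrt{6} \approx 1322.7 i$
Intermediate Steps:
$K{\left(g \right)} = g^{\frac{3}{2}}$
$d K{\left(-6 \right)} = - 90 \left(-6\right)^{\frac{3}{2}} = - 90 \left(- 6 i \sqrt{6}\right) = 540 i \sqrt{6}$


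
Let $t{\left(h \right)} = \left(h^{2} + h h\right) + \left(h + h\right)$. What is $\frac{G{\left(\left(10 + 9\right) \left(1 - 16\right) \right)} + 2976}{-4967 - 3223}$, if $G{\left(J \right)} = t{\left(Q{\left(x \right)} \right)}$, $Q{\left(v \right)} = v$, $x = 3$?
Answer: $- \frac{100}{273} \approx -0.3663$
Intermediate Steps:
$t{\left(h \right)} = 2 h + 2 h^{2}$ ($t{\left(h \right)} = \left(h^{2} + h^{2}\right) + 2 h = 2 h^{2} + 2 h = 2 h + 2 h^{2}$)
$G{\left(J \right)} = 24$ ($G{\left(J \right)} = 2 \cdot 3 \left(1 + 3\right) = 2 \cdot 3 \cdot 4 = 24$)
$\frac{G{\left(\left(10 + 9\right) \left(1 - 16\right) \right)} + 2976}{-4967 - 3223} = \frac{24 + 2976}{-4967 - 3223} = \frac{3000}{-8190} = 3000 \left(- \frac{1}{8190}\right) = - \frac{100}{273}$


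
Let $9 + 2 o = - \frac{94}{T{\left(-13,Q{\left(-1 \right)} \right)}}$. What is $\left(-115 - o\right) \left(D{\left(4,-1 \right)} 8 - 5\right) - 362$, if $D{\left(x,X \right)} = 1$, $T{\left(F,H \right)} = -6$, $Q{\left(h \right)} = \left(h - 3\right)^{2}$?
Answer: $-717$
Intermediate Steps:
$Q{\left(h \right)} = \left(-3 + h\right)^{2}$
$o = \frac{10}{3}$ ($o = - \frac{9}{2} + \frac{\left(-94\right) \frac{1}{-6}}{2} = - \frac{9}{2} + \frac{\left(-94\right) \left(- \frac{1}{6}\right)}{2} = - \frac{9}{2} + \frac{1}{2} \cdot \frac{47}{3} = - \frac{9}{2} + \frac{47}{6} = \frac{10}{3} \approx 3.3333$)
$\left(-115 - o\right) \left(D{\left(4,-1 \right)} 8 - 5\right) - 362 = \left(-115 - \frac{10}{3}\right) \left(1 \cdot 8 - 5\right) - 362 = \left(-115 - \frac{10}{3}\right) \left(8 - 5\right) - 362 = \left(- \frac{355}{3}\right) 3 - 362 = -355 - 362 = -717$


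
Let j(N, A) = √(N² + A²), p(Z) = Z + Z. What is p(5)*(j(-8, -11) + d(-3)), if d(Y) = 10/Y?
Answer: -100/3 + 10*√185 ≈ 102.68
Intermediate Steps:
p(Z) = 2*Z
j(N, A) = √(A² + N²)
p(5)*(j(-8, -11) + d(-3)) = (2*5)*(√((-11)² + (-8)²) + 10/(-3)) = 10*(√(121 + 64) + 10*(-⅓)) = 10*(√185 - 10/3) = 10*(-10/3 + √185) = -100/3 + 10*√185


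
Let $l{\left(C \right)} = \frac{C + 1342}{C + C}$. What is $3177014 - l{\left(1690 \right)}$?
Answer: $\frac{2684576072}{845} \approx 3.177 \cdot 10^{6}$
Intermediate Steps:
$l{\left(C \right)} = \frac{1342 + C}{2 C}$
$3177014 - l{\left(1690 \right)} = 3177014 - \frac{1342 + 1690}{2 \cdot 1690} = 3177014 - \frac{1}{2} \cdot \frac{1}{1690} \cdot 3032 = 3177014 - \frac{758}{845} = \frac{2684576072}{845}$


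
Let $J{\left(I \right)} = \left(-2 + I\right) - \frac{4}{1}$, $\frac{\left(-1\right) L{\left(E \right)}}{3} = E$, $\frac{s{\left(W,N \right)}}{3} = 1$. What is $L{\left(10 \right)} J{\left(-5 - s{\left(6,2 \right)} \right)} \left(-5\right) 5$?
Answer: $-10500$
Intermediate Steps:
$s{\left(W,N \right)} = 3$ ($s{\left(W,N \right)} = 3 \cdot 1 = 3$)
$L{\left(E \right)} = - 3 E$
$J{\left(I \right)} = -6 + I$ ($J{\left(I \right)} = \left(-2 + I\right) - 4 = -6 + I$)
$L{\left(10 \right)} J{\left(-5 - s{\left(6,2 \right)} \right)} \left(-5\right) 5 = \left(-3\right) 10 \left(-6 - 8\right) \left(-5\right) 5 = - 30 \left(-6 - 8\right) \left(-5\right) 5 = - 30 \left(-14\right) \left(-5\right) 5 = - 30 \cdot 70 \cdot 5 = \left(-30\right) 350 = -10500$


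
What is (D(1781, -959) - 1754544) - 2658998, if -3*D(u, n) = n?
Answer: -13239667/3 ≈ -4.4132e+6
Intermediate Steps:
D(u, n) = -n/3
(D(1781, -959) - 1754544) - 2658998 = (-1/3*(-959) - 1754544) - 2658998 = (959/3 - 1754544) - 2658998 = -5262673/3 - 2658998 = -13239667/3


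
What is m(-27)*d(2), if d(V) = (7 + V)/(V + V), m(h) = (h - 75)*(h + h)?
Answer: 12393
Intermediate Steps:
m(h) = 2*h*(-75 + h) (m(h) = (-75 + h)*(2*h) = 2*h*(-75 + h))
d(V) = (7 + V)/(2*V) (d(V) = (7 + V)/((2*V)) = (7 + V)*(1/(2*V)) = (7 + V)/(2*V))
m(-27)*d(2) = (2*(-27)*(-75 - 27))*((½)*(7 + 2)/2) = (2*(-27)*(-102))*((½)*(½)*9) = 5508*(9/4) = 12393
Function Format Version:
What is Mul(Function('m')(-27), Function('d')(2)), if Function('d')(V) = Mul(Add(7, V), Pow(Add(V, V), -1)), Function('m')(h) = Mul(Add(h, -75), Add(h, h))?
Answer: 12393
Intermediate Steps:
Function('m')(h) = Mul(2, h, Add(-75, h)) (Function('m')(h) = Mul(Add(-75, h), Mul(2, h)) = Mul(2, h, Add(-75, h)))
Function('d')(V) = Mul(Rational(1, 2), Pow(V, -1), Add(7, V)) (Function('d')(V) = Mul(Add(7, V), Pow(Mul(2, V), -1)) = Mul(Add(7, V), Mul(Rational(1, 2), Pow(V, -1))) = Mul(Rational(1, 2), Pow(V, -1), Add(7, V)))
Mul(Function('m')(-27), Function('d')(2)) = Mul(Mul(2, -27, Add(-75, -27)), Mul(Rational(1, 2), Pow(2, -1), Add(7, 2))) = Mul(Mul(2, -27, -102), Mul(Rational(1, 2), Rational(1, 2), 9)) = Mul(5508, Rational(9, 4)) = 12393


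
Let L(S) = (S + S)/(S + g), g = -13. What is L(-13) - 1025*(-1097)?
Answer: 1124426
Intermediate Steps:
L(S) = 2*S/(-13 + S) (L(S) = (S + S)/(S - 13) = (2*S)/(-13 + S) = 2*S/(-13 + S))
L(-13) - 1025*(-1097) = 2*(-13)/(-13 - 13) - 1025*(-1097) = 2*(-13)/(-26) + 1124425 = 2*(-13)*(-1/26) + 1124425 = 1 + 1124425 = 1124426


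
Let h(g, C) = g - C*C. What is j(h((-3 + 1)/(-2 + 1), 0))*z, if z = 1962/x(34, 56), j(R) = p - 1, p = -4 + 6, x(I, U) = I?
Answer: 981/17 ≈ 57.706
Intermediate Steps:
p = 2
h(g, C) = g - C**2
j(R) = 1 (j(R) = 2 - 1 = 1)
z = 981/17 (z = 1962/34 = 1962*(1/34) = 981/17 ≈ 57.706)
j(h((-3 + 1)/(-2 + 1), 0))*z = 1*(981/17) = 981/17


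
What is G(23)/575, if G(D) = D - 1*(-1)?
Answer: 24/575 ≈ 0.041739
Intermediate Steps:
G(D) = 1 + D (G(D) = D + 1 = 1 + D)
G(23)/575 = (1 + 23)/575 = 24*(1/575) = 24/575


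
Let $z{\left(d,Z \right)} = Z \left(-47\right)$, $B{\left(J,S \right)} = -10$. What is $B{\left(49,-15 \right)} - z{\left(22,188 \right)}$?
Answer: $8826$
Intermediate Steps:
$z{\left(d,Z \right)} = - 47 Z$
$B{\left(49,-15 \right)} - z{\left(22,188 \right)} = -10 - \left(-47\right) 188 = -10 - -8836 = -10 + 8836 = 8826$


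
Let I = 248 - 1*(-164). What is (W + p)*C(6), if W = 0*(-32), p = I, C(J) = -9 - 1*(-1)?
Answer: -3296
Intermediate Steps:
I = 412 (I = 248 + 164 = 412)
C(J) = -8 (C(J) = -9 + 1 = -8)
p = 412
W = 0
(W + p)*C(6) = (0 + 412)*(-8) = 412*(-8) = -3296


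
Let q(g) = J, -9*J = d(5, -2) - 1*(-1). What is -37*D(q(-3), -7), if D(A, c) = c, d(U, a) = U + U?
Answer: 259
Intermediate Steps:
d(U, a) = 2*U
J = -11/9 (J = -(2*5 - 1*(-1))/9 = -(10 + 1)/9 = -⅑*11 = -11/9 ≈ -1.2222)
q(g) = -11/9
-37*D(q(-3), -7) = -37*(-7) = 259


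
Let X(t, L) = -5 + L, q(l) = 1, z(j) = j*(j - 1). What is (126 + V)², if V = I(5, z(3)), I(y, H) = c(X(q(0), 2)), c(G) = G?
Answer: 15129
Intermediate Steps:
z(j) = j*(-1 + j)
I(y, H) = -3 (I(y, H) = -5 + 2 = -3)
V = -3
(126 + V)² = (126 - 3)² = 123² = 15129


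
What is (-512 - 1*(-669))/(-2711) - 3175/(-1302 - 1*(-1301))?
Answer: 8607268/2711 ≈ 3174.9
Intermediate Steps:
(-512 - 1*(-669))/(-2711) - 3175/(-1302 - 1*(-1301)) = (-512 + 669)*(-1/2711) - 3175/(-1302 + 1301) = 157*(-1/2711) - 3175/(-1) = -157/2711 - 3175*(-1) = -157/2711 + 3175 = 8607268/2711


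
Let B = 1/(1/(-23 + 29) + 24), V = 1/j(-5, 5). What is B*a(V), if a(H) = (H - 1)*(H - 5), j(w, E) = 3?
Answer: 56/435 ≈ 0.12874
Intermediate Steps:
V = ⅓ (V = 1/3 = ⅓ ≈ 0.33333)
a(H) = (-1 + H)*(-5 + H)
B = 6/145 (B = 1/(1/6 + 24) = 1/(⅙ + 24) = 1/(145/6) = 6/145 ≈ 0.041379)
B*a(V) = 6*(5 + (⅓)² - 6*⅓)/145 = 6*(5 + ⅑ - 2)/145 = (6/145)*(28/9) = 56/435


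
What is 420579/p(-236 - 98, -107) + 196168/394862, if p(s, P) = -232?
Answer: -83012577061/45803992 ≈ -1812.3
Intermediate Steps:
420579/p(-236 - 98, -107) + 196168/394862 = 420579/(-232) + 196168/394862 = 420579*(-1/232) + 196168*(1/394862) = -420579/232 + 98084/197431 = -83012577061/45803992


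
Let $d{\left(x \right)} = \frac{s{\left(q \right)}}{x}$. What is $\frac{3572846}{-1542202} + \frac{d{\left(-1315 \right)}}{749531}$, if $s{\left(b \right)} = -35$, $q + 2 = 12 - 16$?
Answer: $- \frac{352151581434512}{152004559254953} \approx -2.3167$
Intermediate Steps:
$q = -6$ ($q = -2 + \left(12 - 16\right) = -2 - 4 = -6$)
$d{\left(x \right)} = - \frac{35}{x}$
$\frac{3572846}{-1542202} + \frac{d{\left(-1315 \right)}}{749531} = \frac{3572846}{-1542202} + \frac{\left(-35\right) \frac{1}{-1315}}{749531} = 3572846 \left(- \frac{1}{1542202}\right) + \left(-35\right) \left(- \frac{1}{1315}\right) \frac{1}{749531} = - \frac{1786423}{771101} + \frac{7}{263} \cdot \frac{1}{749531} = - \frac{1786423}{771101} + \frac{7}{197126653} = - \frac{352151581434512}{152004559254953}$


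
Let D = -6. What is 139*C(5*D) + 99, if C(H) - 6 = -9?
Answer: -318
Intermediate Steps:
C(H) = -3 (C(H) = 6 - 9 = -3)
139*C(5*D) + 99 = 139*(-3) + 99 = -417 + 99 = -318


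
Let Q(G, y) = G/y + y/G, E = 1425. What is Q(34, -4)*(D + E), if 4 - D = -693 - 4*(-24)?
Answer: -296809/17 ≈ -17459.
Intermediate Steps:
D = 601 (D = 4 - (-693 - 4*(-24)) = 4 - (-693 + 96) = 4 - 1*(-597) = 4 + 597 = 601)
Q(34, -4)*(D + E) = (34/(-4) - 4/34)*(601 + 1425) = (34*(-1/4) - 4*1/34)*2026 = (-17/2 - 2/17)*2026 = -293/34*2026 = -296809/17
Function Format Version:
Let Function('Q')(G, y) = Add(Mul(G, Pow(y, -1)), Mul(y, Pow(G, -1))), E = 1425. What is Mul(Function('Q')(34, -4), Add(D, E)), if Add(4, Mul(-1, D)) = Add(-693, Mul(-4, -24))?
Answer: Rational(-296809, 17) ≈ -17459.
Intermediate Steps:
D = 601 (D = Add(4, Mul(-1, Add(-693, Mul(-4, -24)))) = Add(4, Mul(-1, Add(-693, 96))) = Add(4, Mul(-1, -597)) = Add(4, 597) = 601)
Mul(Function('Q')(34, -4), Add(D, E)) = Mul(Add(Mul(34, Pow(-4, -1)), Mul(-4, Pow(34, -1))), Add(601, 1425)) = Mul(Add(Mul(34, Rational(-1, 4)), Mul(-4, Rational(1, 34))), 2026) = Mul(Add(Rational(-17, 2), Rational(-2, 17)), 2026) = Mul(Rational(-293, 34), 2026) = Rational(-296809, 17)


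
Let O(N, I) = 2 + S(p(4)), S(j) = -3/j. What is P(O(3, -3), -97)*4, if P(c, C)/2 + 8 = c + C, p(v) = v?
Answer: -830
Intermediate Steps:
O(N, I) = 5/4 (O(N, I) = 2 - 3/4 = 2 - 3*¼ = 2 - ¾ = 5/4)
P(c, C) = -16 + 2*C + 2*c (P(c, C) = -16 + 2*(c + C) = -16 + 2*(C + c) = -16 + (2*C + 2*c) = -16 + 2*C + 2*c)
P(O(3, -3), -97)*4 = (-16 + 2*(-97) + 2*(5/4))*4 = (-16 - 194 + 5/2)*4 = -415/2*4 = -830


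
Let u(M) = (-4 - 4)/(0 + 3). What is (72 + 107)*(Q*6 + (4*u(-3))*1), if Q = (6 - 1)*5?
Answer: 74822/3 ≈ 24941.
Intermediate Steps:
Q = 25 (Q = 5*5 = 25)
u(M) = -8/3
(72 + 107)*(Q*6 + (4*u(-3))*1) = (72 + 107)*(25*6 + (4*(-8/3))*1) = 179*(150 - 32/3*1) = 179*(150 - 32/3) = 179*(418/3) = 74822/3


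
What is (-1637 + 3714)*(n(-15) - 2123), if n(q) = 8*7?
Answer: -4293159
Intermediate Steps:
n(q) = 56
(-1637 + 3714)*(n(-15) - 2123) = (-1637 + 3714)*(56 - 2123) = 2077*(-2067) = -4293159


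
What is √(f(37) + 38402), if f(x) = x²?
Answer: 9*√491 ≈ 199.43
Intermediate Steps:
√(f(37) + 38402) = √(37² + 38402) = √(1369 + 38402) = √39771 = 9*√491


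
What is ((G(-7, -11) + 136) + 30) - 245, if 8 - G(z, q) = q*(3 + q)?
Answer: -159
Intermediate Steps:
G(z, q) = 8 - q*(3 + q)
((G(-7, -11) + 136) + 30) - 245 = (((8 - 1*(-11)² - 3*(-11)) + 136) + 30) - 245 = (((8 - 1*121 + 33) + 136) + 30) - 245 = (((8 - 121 + 33) + 136) + 30) - 245 = ((-80 + 136) + 30) - 245 = (56 + 30) - 245 = 86 - 245 = -159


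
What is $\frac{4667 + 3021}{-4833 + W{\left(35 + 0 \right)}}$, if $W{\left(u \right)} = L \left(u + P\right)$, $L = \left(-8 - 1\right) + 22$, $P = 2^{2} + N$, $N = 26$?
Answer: $- \frac{1922}{997} \approx -1.9278$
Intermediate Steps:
$P = 30$ ($P = 2^{2} + 26 = 4 + 26 = 30$)
$L = 13$ ($L = -9 + 22 = 13$)
$W{\left(u \right)} = 390 + 13 u$ ($W{\left(u \right)} = 13 \left(u + 30\right) = 13 \left(30 + u\right) = 390 + 13 u$)
$\frac{4667 + 3021}{-4833 + W{\left(35 + 0 \right)}} = \frac{4667 + 3021}{-4833 + \left(390 + 13 \left(35 + 0\right)\right)} = \frac{7688}{-4833 + \left(390 + 13 \cdot 35\right)} = \frac{7688}{-4833 + \left(390 + 455\right)} = \frac{7688}{-4833 + 845} = \frac{7688}{-3988} = 7688 \left(- \frac{1}{3988}\right) = - \frac{1922}{997}$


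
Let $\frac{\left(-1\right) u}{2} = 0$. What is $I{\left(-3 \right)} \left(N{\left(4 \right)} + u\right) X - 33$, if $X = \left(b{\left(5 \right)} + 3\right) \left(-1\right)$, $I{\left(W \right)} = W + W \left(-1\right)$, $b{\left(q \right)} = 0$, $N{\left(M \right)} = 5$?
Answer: $-33$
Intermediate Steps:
$u = 0$ ($u = \left(-2\right) 0 = 0$)
$I{\left(W \right)} = 0$ ($I{\left(W \right)} = W - W = 0$)
$X = -3$ ($X = \left(0 + 3\right) \left(-1\right) = 3 \left(-1\right) = -3$)
$I{\left(-3 \right)} \left(N{\left(4 \right)} + u\right) X - 33 = 0 \left(5 + 0\right) \left(-3\right) - 33 = 0 \cdot 5 \left(-3\right) - 33 = 0 \left(-3\right) - 33 = 0 - 33 = -33$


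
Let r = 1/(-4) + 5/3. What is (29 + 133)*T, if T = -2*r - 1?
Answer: -621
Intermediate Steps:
r = 17/12 (r = 1*(-¼) + 5*(⅓) = -¼ + 5/3 = 17/12 ≈ 1.4167)
T = -23/6 (T = -2*17/12 - 1 = -17/6 - 1 = -23/6 ≈ -3.8333)
(29 + 133)*T = (29 + 133)*(-23/6) = 162*(-23/6) = -621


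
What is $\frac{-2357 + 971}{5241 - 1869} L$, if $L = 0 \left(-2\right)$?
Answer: $0$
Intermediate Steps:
$L = 0$
$\frac{-2357 + 971}{5241 - 1869} L = \frac{-2357 + 971}{5241 - 1869} \cdot 0 = - \frac{1386}{3372} \cdot 0 = \left(-1386\right) \frac{1}{3372} \cdot 0 = \left(- \frac{231}{562}\right) 0 = 0$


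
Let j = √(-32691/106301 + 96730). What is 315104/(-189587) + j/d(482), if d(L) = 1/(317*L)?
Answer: -7328/4409 + 152794*√22379478379/481 ≈ 4.7521e+7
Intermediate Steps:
j = √22379478379/481 (j = √(-32691*1/106301 + 96730) = √(-1923/6253 + 96730) = √(604850767/6253) = √22379478379/481 ≈ 311.01)
d(L) = 1/(317*L)
315104/(-189587) + j/d(482) = 315104/(-189587) + (√22379478379/481)/(((1/317)/482)) = 315104*(-1/189587) + (√22379478379/481)/(((1/317)*(1/482))) = -7328/4409 + (√22379478379/481)/(1/152794) = -7328/4409 + (√22379478379/481)*152794 = -7328/4409 + 152794*√22379478379/481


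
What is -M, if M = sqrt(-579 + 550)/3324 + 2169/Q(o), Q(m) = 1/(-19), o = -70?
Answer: 41211 - I*sqrt(29)/3324 ≈ 41211.0 - 0.0016201*I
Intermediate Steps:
Q(m) = -1/19
M = -41211 + I*sqrt(29)/3324 (M = sqrt(-579 + 550)/3324 + 2169/(-1/19) = sqrt(-29)*(1/3324) + 2169*(-19) = (I*sqrt(29))*(1/3324) - 41211 = I*sqrt(29)/3324 - 41211 = -41211 + I*sqrt(29)/3324 ≈ -41211.0 + 0.0016201*I)
-M = -(-41211 + I*sqrt(29)/3324) = 41211 - I*sqrt(29)/3324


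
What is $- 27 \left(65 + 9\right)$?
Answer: $-1998$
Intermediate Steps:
$- 27 \left(65 + 9\right) = \left(-27\right) 74 = -1998$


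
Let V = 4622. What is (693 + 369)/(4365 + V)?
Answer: 1062/8987 ≈ 0.11817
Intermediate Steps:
(693 + 369)/(4365 + V) = (693 + 369)/(4365 + 4622) = 1062/8987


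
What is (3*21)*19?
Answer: 1197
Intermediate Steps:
(3*21)*19 = 63*19 = 1197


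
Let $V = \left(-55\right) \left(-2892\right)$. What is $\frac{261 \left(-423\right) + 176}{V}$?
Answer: $- \frac{110227}{159060} \approx -0.69299$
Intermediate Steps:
$V = 159060$
$\frac{261 \left(-423\right) + 176}{V} = \frac{261 \left(-423\right) + 176}{159060} = \left(-110403 + 176\right) \frac{1}{159060} = \left(-110227\right) \frac{1}{159060} = - \frac{110227}{159060}$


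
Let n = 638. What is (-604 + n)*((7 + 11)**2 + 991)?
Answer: 44710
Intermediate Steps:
(-604 + n)*((7 + 11)**2 + 991) = (-604 + 638)*((7 + 11)**2 + 991) = 34*(18**2 + 991) = 34*(324 + 991) = 34*1315 = 44710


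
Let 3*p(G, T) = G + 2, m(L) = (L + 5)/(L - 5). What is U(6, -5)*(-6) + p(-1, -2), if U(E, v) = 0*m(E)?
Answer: ⅓ ≈ 0.33333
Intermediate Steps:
m(L) = (5 + L)/(-5 + L)
p(G, T) = ⅔ + G/3 (p(G, T) = (G + 2)/3 = (2 + G)/3 = ⅔ + G/3)
U(E, v) = 0 (U(E, v) = 0*((5 + E)/(-5 + E)) = 0)
U(6, -5)*(-6) + p(-1, -2) = 0*(-6) + (⅔ + (⅓)*(-1)) = 0 + (⅔ - ⅓) = 0 + ⅓ = ⅓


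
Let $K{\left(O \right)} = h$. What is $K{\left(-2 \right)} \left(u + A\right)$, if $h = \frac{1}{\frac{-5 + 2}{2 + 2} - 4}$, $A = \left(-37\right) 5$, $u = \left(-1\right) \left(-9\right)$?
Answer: $\frac{704}{19} \approx 37.053$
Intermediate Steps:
$u = 9$
$A = -185$
$h = - \frac{4}{19}$ ($h = \frac{1}{- \frac{3}{4} - 4} = \frac{1}{- \frac{19}{4}} = - \frac{4}{19} \approx -0.21053$)
$K{\left(O \right)} = - \frac{4}{19}$
$K{\left(-2 \right)} \left(u + A\right) = - \frac{4 \left(9 - 185\right)}{19} = \left(- \frac{4}{19}\right) \left(-176\right) = \frac{704}{19}$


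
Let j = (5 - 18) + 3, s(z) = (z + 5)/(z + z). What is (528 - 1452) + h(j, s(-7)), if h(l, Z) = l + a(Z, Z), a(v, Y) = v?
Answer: -6537/7 ≈ -933.86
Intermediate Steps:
s(z) = (5 + z)/(2*z) (s(z) = (5 + z)/((2*z)) = (5 + z)*(1/(2*z)) = (5 + z)/(2*z))
j = -10 (j = -13 + 3 = -10)
h(l, Z) = Z + l (h(l, Z) = l + Z = Z + l)
(528 - 1452) + h(j, s(-7)) = (528 - 1452) + ((1/2)*(5 - 7)/(-7) - 10) = -924 + ((1/2)*(-1/7)*(-2) - 10) = -924 + (1/7 - 10) = -924 - 69/7 = -6537/7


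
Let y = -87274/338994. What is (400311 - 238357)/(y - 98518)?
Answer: -27450717138/16698549083 ≈ -1.6439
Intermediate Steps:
y = -43637/169497 (y = -87274*1/338994 = -43637/169497 ≈ -0.25745)
(400311 - 238357)/(y - 98518) = (400311 - 238357)/(-43637/169497 - 98518) = 161954/(-16698549083/169497) = 161954*(-169497/16698549083) = -27450717138/16698549083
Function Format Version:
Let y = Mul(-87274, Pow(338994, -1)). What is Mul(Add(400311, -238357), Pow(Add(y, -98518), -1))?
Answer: Rational(-27450717138, 16698549083) ≈ -1.6439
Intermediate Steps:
y = Rational(-43637, 169497) (y = Mul(-87274, Rational(1, 338994)) = Rational(-43637, 169497) ≈ -0.25745)
Mul(Add(400311, -238357), Pow(Add(y, -98518), -1)) = Mul(Add(400311, -238357), Pow(Add(Rational(-43637, 169497), -98518), -1)) = Mul(161954, Pow(Rational(-16698549083, 169497), -1)) = Mul(161954, Rational(-169497, 16698549083)) = Rational(-27450717138, 16698549083)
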